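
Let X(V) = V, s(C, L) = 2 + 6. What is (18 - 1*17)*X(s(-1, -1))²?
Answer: 64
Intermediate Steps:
s(C, L) = 8
(18 - 1*17)*X(s(-1, -1))² = (18 - 1*17)*8² = (18 - 17)*64 = 1*64 = 64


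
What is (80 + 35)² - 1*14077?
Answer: -852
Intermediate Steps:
(80 + 35)² - 1*14077 = 115² - 14077 = 13225 - 14077 = -852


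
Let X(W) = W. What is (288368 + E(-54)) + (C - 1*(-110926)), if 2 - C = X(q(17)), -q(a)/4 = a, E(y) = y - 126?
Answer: 399184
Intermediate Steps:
E(y) = -126 + y
q(a) = -4*a
C = 70 (C = 2 - (-4)*17 = 2 - 1*(-68) = 2 + 68 = 70)
(288368 + E(-54)) + (C - 1*(-110926)) = (288368 + (-126 - 54)) + (70 - 1*(-110926)) = (288368 - 180) + (70 + 110926) = 288188 + 110996 = 399184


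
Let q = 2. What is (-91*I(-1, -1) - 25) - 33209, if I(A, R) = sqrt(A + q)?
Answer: -33325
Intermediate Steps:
I(A, R) = sqrt(2 + A) (I(A, R) = sqrt(A + 2) = sqrt(2 + A))
(-91*I(-1, -1) - 25) - 33209 = (-91*sqrt(2 - 1) - 25) - 33209 = (-91*sqrt(1) - 25) - 33209 = (-91*1 - 25) - 33209 = (-91 - 25) - 33209 = -116 - 33209 = -33325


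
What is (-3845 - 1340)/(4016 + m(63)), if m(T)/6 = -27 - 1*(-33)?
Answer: -5185/4052 ≈ -1.2796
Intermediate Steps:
m(T) = 36 (m(T) = 6*(-27 - 1*(-33)) = 6*(-27 + 33) = 6*6 = 36)
(-3845 - 1340)/(4016 + m(63)) = (-3845 - 1340)/(4016 + 36) = -5185/4052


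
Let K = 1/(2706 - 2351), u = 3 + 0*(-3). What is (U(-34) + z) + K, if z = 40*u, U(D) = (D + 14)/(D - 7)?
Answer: 1753741/14555 ≈ 120.49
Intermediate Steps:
u = 3 (u = 3 + 0 = 3)
K = 1/355 ≈ 0.0028169
U(D) = (14 + D)/(-7 + D)
z = 120 (z = 40*3 = 120)
(U(-34) + z) + K = ((14 - 34)/(-7 - 34) + 120) + 1/355 = (-20/(-41) + 120) + 1/355 = (-1/41*(-20) + 120) + 1/355 = (20/41 + 120) + 1/355 = 4940/41 + 1/355 = 1753741/14555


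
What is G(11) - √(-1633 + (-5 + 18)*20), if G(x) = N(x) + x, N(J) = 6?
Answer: 17 - I*√1373 ≈ 17.0 - 37.054*I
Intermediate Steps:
G(x) = 6 + x
G(11) - √(-1633 + (-5 + 18)*20) = (6 + 11) - √(-1633 + (-5 + 18)*20) = 17 - √(-1633 + 13*20) = 17 - √(-1633 + 260) = 17 - √(-1373) = 17 - I*√1373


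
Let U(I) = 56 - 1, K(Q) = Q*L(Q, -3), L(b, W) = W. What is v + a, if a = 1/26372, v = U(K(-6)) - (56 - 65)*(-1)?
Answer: 1213113/26372 ≈ 46.000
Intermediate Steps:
K(Q) = -3*Q (K(Q) = Q*(-3) = -3*Q)
U(I) = 55
v = 46 (v = 55 - (56 - 65)*(-1) = 55 - (-9)*(-1) = 55 - 1*9 = 55 - 9 = 46)
a = 1/26372 ≈ 3.7919e-5
v + a = 46 + 1/26372 = 1213113/26372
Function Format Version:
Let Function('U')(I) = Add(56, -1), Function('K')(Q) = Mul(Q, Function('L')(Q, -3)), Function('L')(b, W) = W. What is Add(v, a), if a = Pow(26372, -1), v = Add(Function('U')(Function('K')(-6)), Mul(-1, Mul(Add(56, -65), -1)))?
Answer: Rational(1213113, 26372) ≈ 46.000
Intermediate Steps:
Function('K')(Q) = Mul(-3, Q) (Function('K')(Q) = Mul(Q, -3) = Mul(-3, Q))
Function('U')(I) = 55
v = 46 (v = Add(55, Mul(-1, Mul(Add(56, -65), -1))) = Add(55, Mul(-1, Mul(-9, -1))) = Add(55, Mul(-1, 9)) = Add(55, -9) = 46)
a = Rational(1, 26372) ≈ 3.7919e-5
Add(v, a) = Add(46, Rational(1, 26372)) = Rational(1213113, 26372)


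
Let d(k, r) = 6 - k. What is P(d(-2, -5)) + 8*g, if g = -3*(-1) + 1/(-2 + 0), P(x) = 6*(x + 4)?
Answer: 92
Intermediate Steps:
P(x) = 24 + 6*x (P(x) = 6*(4 + x) = 24 + 6*x)
g = 5/2 (g = 3 + 1/(-2) = 3 - 1/2 = 5/2 ≈ 2.5000)
P(d(-2, -5)) + 8*g = (24 + 6*(6 - 1*(-2))) + 8*(5/2) = (24 + 6*(6 + 2)) + 20 = (24 + 6*8) + 20 = (24 + 48) + 20 = 72 + 20 = 92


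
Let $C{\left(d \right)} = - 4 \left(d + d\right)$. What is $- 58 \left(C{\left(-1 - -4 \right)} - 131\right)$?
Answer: $8990$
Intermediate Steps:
$C{\left(d \right)} = - 8 d$ ($C{\left(d \right)} = - 4 \cdot 2 d = - 8 d$)
$- 58 \left(C{\left(-1 - -4 \right)} - 131\right) = - 58 \left(- 8 \left(-1 - -4\right) - 131\right) = - 58 \left(- 8 \left(-1 + 4\right) - 131\right) = - 58 \left(\left(-8\right) 3 - 131\right) = - 58 \left(-24 - 131\right) = \left(-58\right) \left(-155\right) = 8990$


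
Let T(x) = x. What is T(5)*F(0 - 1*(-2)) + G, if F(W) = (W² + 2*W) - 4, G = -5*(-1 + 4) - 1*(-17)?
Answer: 22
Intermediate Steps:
G = 2 (G = -5*3 + 17 = -15 + 17 = 2)
F(W) = -4 + W² + 2*W
T(5)*F(0 - 1*(-2)) + G = 5*(-4 + (0 - 1*(-2))² + 2*(0 - 1*(-2))) + 2 = 5*(-4 + (0 + 2)² + 2*(0 + 2)) + 2 = 5*(-4 + 2² + 2*2) + 2 = 5*(-4 + 4 + 4) + 2 = 5*4 + 2 = 20 + 2 = 22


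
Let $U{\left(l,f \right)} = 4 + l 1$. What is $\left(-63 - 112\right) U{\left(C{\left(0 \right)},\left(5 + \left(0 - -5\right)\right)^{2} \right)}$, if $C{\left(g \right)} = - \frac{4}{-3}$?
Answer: $- \frac{2800}{3} \approx -933.33$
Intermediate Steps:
$C{\left(g \right)} = \frac{4}{3}$ ($C{\left(g \right)} = \left(-4\right) \left(- \frac{1}{3}\right) = \frac{4}{3}$)
$U{\left(l,f \right)} = 4 + l$
$\left(-63 - 112\right) U{\left(C{\left(0 \right)},\left(5 + \left(0 - -5\right)\right)^{2} \right)} = \left(-63 - 112\right) \left(4 + \frac{4}{3}\right) = \left(-175\right) \frac{16}{3} = - \frac{2800}{3}$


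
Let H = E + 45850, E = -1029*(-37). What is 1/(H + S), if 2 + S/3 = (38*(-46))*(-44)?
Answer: 1/314653 ≈ 3.1781e-6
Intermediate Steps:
E = 38073
H = 83923 (H = 38073 + 45850 = 83923)
S = 230730 (S = -6 + 3*((38*(-46))*(-44)) = -6 + 3*(-1748*(-44)) = -6 + 3*76912 = -6 + 230736 = 230730)
1/(H + S) = 1/(83923 + 230730) = 1/314653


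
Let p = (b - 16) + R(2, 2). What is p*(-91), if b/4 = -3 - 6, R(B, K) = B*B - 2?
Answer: 4550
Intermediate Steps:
R(B, K) = -2 + B² (R(B, K) = B² - 2 = -2 + B²)
b = -36 (b = 4*(-3 - 6) = 4*(-9) = -36)
p = -50 (p = (-36 - 16) + (-2 + 2²) = -52 + (-2 + 4) = -52 + 2 = -50)
p*(-91) = -50*(-91) = 4550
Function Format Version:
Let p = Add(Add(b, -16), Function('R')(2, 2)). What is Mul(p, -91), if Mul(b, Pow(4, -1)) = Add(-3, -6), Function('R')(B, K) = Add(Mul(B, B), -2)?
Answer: 4550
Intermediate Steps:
Function('R')(B, K) = Add(-2, Pow(B, 2)) (Function('R')(B, K) = Add(Pow(B, 2), -2) = Add(-2, Pow(B, 2)))
b = -36 (b = Mul(4, Add(-3, -6)) = Mul(4, -9) = -36)
p = -50 (p = Add(Add(-36, -16), Add(-2, Pow(2, 2))) = Add(-52, Add(-2, 4)) = Add(-52, 2) = -50)
Mul(p, -91) = Mul(-50, -91) = 4550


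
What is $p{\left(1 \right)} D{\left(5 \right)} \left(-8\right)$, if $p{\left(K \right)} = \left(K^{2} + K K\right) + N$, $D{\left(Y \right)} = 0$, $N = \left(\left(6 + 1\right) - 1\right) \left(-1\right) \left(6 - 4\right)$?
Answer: $0$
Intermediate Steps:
$N = -12$ ($N = \left(7 - 1\right) \left(-1\right) \left(6 - 4\right) = 6 \left(-1\right) 2 = \left(-6\right) 2 = -12$)
$p{\left(K \right)} = -12 + 2 K^{2}$ ($p{\left(K \right)} = \left(K^{2} + K K\right) - 12 = \left(K^{2} + K^{2}\right) - 12 = 2 K^{2} - 12 = -12 + 2 K^{2}$)
$p{\left(1 \right)} D{\left(5 \right)} \left(-8\right) = \left(-12 + 2 \cdot 1^{2}\right) 0 \left(-8\right) = \left(-12 + 2 \cdot 1\right) 0 \left(-8\right) = \left(-12 + 2\right) 0 \left(-8\right) = \left(-10\right) 0 \left(-8\right) = 0 \left(-8\right) = 0$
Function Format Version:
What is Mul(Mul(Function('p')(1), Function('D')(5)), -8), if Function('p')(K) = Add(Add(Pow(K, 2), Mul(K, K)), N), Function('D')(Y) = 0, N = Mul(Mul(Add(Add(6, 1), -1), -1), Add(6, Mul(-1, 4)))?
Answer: 0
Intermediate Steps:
N = -12 (N = Mul(Mul(Add(7, -1), -1), Add(6, -4)) = Mul(Mul(6, -1), 2) = Mul(-6, 2) = -12)
Function('p')(K) = Add(-12, Mul(2, Pow(K, 2))) (Function('p')(K) = Add(Add(Pow(K, 2), Mul(K, K)), -12) = Add(Add(Pow(K, 2), Pow(K, 2)), -12) = Add(Mul(2, Pow(K, 2)), -12) = Add(-12, Mul(2, Pow(K, 2))))
Mul(Mul(Function('p')(1), Function('D')(5)), -8) = Mul(Mul(Add(-12, Mul(2, Pow(1, 2))), 0), -8) = Mul(Mul(Add(-12, Mul(2, 1)), 0), -8) = Mul(Mul(Add(-12, 2), 0), -8) = Mul(Mul(-10, 0), -8) = Mul(0, -8) = 0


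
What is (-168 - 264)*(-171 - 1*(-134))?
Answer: 15984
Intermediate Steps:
(-168 - 264)*(-171 - 1*(-134)) = -432*(-171 + 134) = -432*(-37) = 15984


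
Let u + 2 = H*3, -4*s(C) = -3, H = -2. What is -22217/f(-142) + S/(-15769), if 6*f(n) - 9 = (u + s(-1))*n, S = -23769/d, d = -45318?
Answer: -63506825914527/494754929578 ≈ -128.36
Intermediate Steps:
s(C) = ¾ (s(C) = -¼*(-3) = ¾)
u = -8 (u = -2 - 2*3 = -2 - 6 = -8)
S = 7923/15106 (S = -23769/(-45318) = -23769*(-1/45318) = 7923/15106 ≈ 0.52449)
f(n) = 3/2 - 29*n/24 (f(n) = 3/2 + ((-8 + ¾)*n)/6 = 3/2 + (-29*n/4)/6 = 3/2 - 29*n/24)
-22217/f(-142) + S/(-15769) = -22217/(3/2 - 29/24*(-142)) + (7923/15106)/(-15769) = -22217/(3/2 + 2059/12) + (7923/15106)*(-1/15769) = -22217/2077/12 - 7923/238206514 = -22217*12/2077 - 7923/238206514 = -266604/2077 - 7923/238206514 = -63506825914527/494754929578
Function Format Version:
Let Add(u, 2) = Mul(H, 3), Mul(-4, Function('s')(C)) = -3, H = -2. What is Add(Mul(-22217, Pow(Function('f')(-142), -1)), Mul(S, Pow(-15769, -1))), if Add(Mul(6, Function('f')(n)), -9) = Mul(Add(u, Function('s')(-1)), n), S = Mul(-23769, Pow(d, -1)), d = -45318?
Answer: Rational(-63506825914527, 494754929578) ≈ -128.36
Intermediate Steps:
Function('s')(C) = Rational(3, 4) (Function('s')(C) = Mul(Rational(-1, 4), -3) = Rational(3, 4))
u = -8 (u = Add(-2, Mul(-2, 3)) = Add(-2, -6) = -8)
S = Rational(7923, 15106) (S = Mul(-23769, Pow(-45318, -1)) = Mul(-23769, Rational(-1, 45318)) = Rational(7923, 15106) ≈ 0.52449)
Function('f')(n) = Add(Rational(3, 2), Mul(Rational(-29, 24), n)) (Function('f')(n) = Add(Rational(3, 2), Mul(Rational(1, 6), Mul(Add(-8, Rational(3, 4)), n))) = Add(Rational(3, 2), Mul(Rational(1, 6), Mul(Rational(-29, 4), n))) = Add(Rational(3, 2), Mul(Rational(-29, 24), n)))
Add(Mul(-22217, Pow(Function('f')(-142), -1)), Mul(S, Pow(-15769, -1))) = Add(Mul(-22217, Pow(Add(Rational(3, 2), Mul(Rational(-29, 24), -142)), -1)), Mul(Rational(7923, 15106), Pow(-15769, -1))) = Add(Mul(-22217, Pow(Add(Rational(3, 2), Rational(2059, 12)), -1)), Mul(Rational(7923, 15106), Rational(-1, 15769))) = Add(Mul(-22217, Pow(Rational(2077, 12), -1)), Rational(-7923, 238206514)) = Add(Mul(-22217, Rational(12, 2077)), Rational(-7923, 238206514)) = Add(Rational(-266604, 2077), Rational(-7923, 238206514)) = Rational(-63506825914527, 494754929578)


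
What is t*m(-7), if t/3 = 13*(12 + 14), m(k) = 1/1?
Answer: 1014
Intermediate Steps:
m(k) = 1
t = 1014 (t = 3*(13*(12 + 14)) = 3*(13*26) = 3*338 = 1014)
t*m(-7) = 1014*1 = 1014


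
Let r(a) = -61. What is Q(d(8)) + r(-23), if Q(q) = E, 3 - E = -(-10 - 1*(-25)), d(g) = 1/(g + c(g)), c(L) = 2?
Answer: -43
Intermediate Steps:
d(g) = 1/(2 + g) (d(g) = 1/(g + 2) = 1/(2 + g))
E = 18 (E = 3 - (-1)*(-10 - 1*(-25)) = 3 - (-1)*(-10 + 25) = 3 - (-1)*15 = 3 - 1*(-15) = 3 + 15 = 18)
Q(q) = 18
Q(d(8)) + r(-23) = 18 - 61 = -43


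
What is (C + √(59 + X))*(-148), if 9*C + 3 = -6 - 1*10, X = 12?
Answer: 2812/9 - 148*√71 ≈ -934.63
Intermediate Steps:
C = -19/9 (C = -⅓ + (-6 - 1*10)/9 = -⅓ + (-6 - 10)/9 = -⅓ + (⅑)*(-16) = -⅓ - 16/9 = -19/9 ≈ -2.1111)
(C + √(59 + X))*(-148) = (-19/9 + √(59 + 12))*(-148) = (-19/9 + √71)*(-148) = 2812/9 - 148*√71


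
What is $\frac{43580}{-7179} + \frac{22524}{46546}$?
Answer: $- \frac{933387442}{167076867} \approx -5.5866$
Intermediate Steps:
$\frac{43580}{-7179} + \frac{22524}{46546} = 43580 \left(- \frac{1}{7179}\right) + 22524 \cdot \frac{1}{46546} = - \frac{43580}{7179} + \frac{11262}{23273} = - \frac{933387442}{167076867}$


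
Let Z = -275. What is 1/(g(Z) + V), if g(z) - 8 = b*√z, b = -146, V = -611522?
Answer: I/(2*(-305757*I + 365*√11)) ≈ -1.6353e-6 + 6.4744e-9*I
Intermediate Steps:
g(z) = 8 - 146*√z
1/(g(Z) + V) = 1/((8 - 730*I*√11) - 611522) = 1/(-611514 - 730*I*√11)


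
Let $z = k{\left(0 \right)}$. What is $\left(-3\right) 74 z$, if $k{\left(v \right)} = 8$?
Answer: $-1776$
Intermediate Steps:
$z = 8$
$\left(-3\right) 74 z = \left(-3\right) 74 \cdot 8 = \left(-222\right) 8 = -1776$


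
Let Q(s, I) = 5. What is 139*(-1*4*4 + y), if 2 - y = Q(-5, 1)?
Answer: -2641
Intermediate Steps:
y = -3 (y = 2 - 1*5 = 2 - 5 = -3)
139*(-1*4*4 + y) = 139*(-1*4*4 - 3) = 139*(-4*4 - 3) = 139*(-16 - 3) = 139*(-19) = -2641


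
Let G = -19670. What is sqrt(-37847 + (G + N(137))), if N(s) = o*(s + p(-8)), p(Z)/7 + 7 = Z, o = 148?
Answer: I*sqrt(52781) ≈ 229.74*I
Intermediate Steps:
p(Z) = -49 + 7*Z
N(s) = -15540 + 148*s (N(s) = 148*(s + (-49 + 7*(-8))) = 148*(s + (-49 - 56)) = 148*(s - 105) = 148*(-105 + s) = -15540 + 148*s)
sqrt(-37847 + (G + N(137))) = sqrt(-37847 + (-19670 + (-15540 + 148*137))) = sqrt(-37847 + (-19670 + (-15540 + 20276))) = sqrt(-37847 + (-19670 + 4736)) = sqrt(-37847 - 14934) = sqrt(-52781) = I*sqrt(52781)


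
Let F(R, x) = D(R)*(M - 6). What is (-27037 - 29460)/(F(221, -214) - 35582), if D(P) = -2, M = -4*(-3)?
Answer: 56497/35594 ≈ 1.5873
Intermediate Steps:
M = 12
F(R, x) = -12 (F(R, x) = -2*(12 - 6) = -2*6 = -12)
(-27037 - 29460)/(F(221, -214) - 35582) = (-27037 - 29460)/(-12 - 35582) = -56497/(-35594) = -56497*(-1/35594) = 56497/35594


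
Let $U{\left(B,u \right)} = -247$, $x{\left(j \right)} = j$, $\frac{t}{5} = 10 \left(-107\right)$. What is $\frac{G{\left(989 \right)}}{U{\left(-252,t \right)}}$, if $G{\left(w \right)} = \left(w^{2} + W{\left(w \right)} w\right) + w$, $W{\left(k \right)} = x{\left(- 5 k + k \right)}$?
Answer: $\frac{2933374}{247} \approx 11876.0$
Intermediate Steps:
$t = -5350$ ($t = 5 \cdot 10 \left(-107\right) = 5 \left(-1070\right) = -5350$)
$W{\left(k \right)} = - 4 k$ ($W{\left(k \right)} = - 5 k + k = - 4 k$)
$G{\left(w \right)} = w - 3 w^{2}$ ($G{\left(w \right)} = \left(w^{2} + - 4 w w\right) + w = \left(w^{2} - 4 w^{2}\right) + w = - 3 w^{2} + w = w - 3 w^{2}$)
$\frac{G{\left(989 \right)}}{U{\left(-252,t \right)}} = \frac{989 \left(1 - 2967\right)}{-247} = 989 \left(1 - 2967\right) \left(- \frac{1}{247}\right) = 989 \left(-2966\right) \left(- \frac{1}{247}\right) = \left(-2933374\right) \left(- \frac{1}{247}\right) = \frac{2933374}{247}$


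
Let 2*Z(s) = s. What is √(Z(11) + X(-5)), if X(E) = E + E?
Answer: 3*I*√2/2 ≈ 2.1213*I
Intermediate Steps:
Z(s) = s/2
X(E) = 2*E
√(Z(11) + X(-5)) = √((½)*11 + 2*(-5)) = √(11/2 - 10) = √(-9/2) = 3*I*√2/2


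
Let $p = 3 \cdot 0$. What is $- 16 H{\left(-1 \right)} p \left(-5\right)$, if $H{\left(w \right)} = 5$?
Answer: $0$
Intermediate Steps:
$p = 0$
$- 16 H{\left(-1 \right)} p \left(-5\right) = \left(-16\right) 5 \cdot 0 \left(-5\right) = \left(-80\right) 0 = 0$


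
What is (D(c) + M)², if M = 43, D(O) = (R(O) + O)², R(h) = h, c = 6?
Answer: 34969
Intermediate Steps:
D(O) = 4*O² (D(O) = (O + O)² = (2*O)² = 4*O²)
(D(c) + M)² = (4*6² + 43)² = (4*36 + 43)² = (144 + 43)² = 187² = 34969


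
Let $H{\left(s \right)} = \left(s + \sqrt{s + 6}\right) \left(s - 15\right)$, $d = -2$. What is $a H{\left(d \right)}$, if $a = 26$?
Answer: $0$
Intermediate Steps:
$H{\left(s \right)} = \left(-15 + s\right) \left(s + \sqrt{6 + s}\right)$ ($H{\left(s \right)} = \left(s + \sqrt{6 + s}\right) \left(-15 + s\right) = \left(-15 + s\right) \left(s + \sqrt{6 + s}\right)$)
$a H{\left(d \right)} = 26 \left(\left(-2\right)^{2} - -30 - 15 \sqrt{6 - 2} - 2 \sqrt{6 - 2}\right) = 26 \left(4 + 30 - 15 \sqrt{4} - 2 \sqrt{4}\right) = 26 \left(4 + 30 - 30 - 4\right) = 26 \cdot 0 = 0$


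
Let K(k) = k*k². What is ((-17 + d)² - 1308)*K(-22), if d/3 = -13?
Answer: -19464544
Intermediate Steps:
d = -39 (d = 3*(-13) = -39)
K(k) = k³
((-17 + d)² - 1308)*K(-22) = ((-17 - 39)² - 1308)*(-22)³ = ((-56)² - 1308)*(-10648) = (3136 - 1308)*(-10648) = 1828*(-10648) = -19464544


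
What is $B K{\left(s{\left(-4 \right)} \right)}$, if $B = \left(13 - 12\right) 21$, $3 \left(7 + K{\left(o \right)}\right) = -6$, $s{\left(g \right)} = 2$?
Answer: $-189$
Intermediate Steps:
$K{\left(o \right)} = -9$ ($K{\left(o \right)} = -7 + \frac{1}{3} \left(-6\right) = -7 - 2 = -9$)
$B = 21$ ($B = 1 \cdot 21 = 21$)
$B K{\left(s{\left(-4 \right)} \right)} = 21 \left(-9\right) = -189$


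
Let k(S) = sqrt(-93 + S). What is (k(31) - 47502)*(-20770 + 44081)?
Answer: -1107319122 + 23311*I*sqrt(62) ≈ -1.1073e+9 + 1.8355e+5*I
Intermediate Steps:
(k(31) - 47502)*(-20770 + 44081) = (sqrt(-93 + 31) - 47502)*(-20770 + 44081) = (sqrt(-62) - 47502)*23311 = (I*sqrt(62) - 47502)*23311 = (-47502 + I*sqrt(62))*23311 = -1107319122 + 23311*I*sqrt(62)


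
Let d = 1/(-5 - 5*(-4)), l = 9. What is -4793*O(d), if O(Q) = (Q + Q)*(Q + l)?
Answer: -1303696/225 ≈ -5794.2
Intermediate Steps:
d = 1/15 (d = 1/(-5 + 20) = 1/15 ≈ 0.066667)
O(Q) = 2*Q*(9 + Q) (O(Q) = (Q + Q)*(Q + 9) = (2*Q)*(9 + Q) = 2*Q*(9 + Q))
-4793*O(d) = -9586*(9 + 1/15)/15 = -9586*136/(15*15) = -4793*272/225 = -1303696/225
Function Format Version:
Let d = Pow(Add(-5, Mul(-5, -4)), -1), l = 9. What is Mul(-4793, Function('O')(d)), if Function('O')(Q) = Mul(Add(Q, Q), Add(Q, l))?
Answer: Rational(-1303696, 225) ≈ -5794.2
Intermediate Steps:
d = Rational(1, 15) (d = Pow(Add(-5, 20), -1) = Pow(15, -1) = Rational(1, 15) ≈ 0.066667)
Function('O')(Q) = Mul(2, Q, Add(9, Q)) (Function('O')(Q) = Mul(Add(Q, Q), Add(Q, 9)) = Mul(Mul(2, Q), Add(9, Q)) = Mul(2, Q, Add(9, Q)))
Mul(-4793, Function('O')(d)) = Mul(-4793, Mul(2, Rational(1, 15), Add(9, Rational(1, 15)))) = Mul(-4793, Mul(2, Rational(1, 15), Rational(136, 15))) = Mul(-4793, Rational(272, 225)) = Rational(-1303696, 225)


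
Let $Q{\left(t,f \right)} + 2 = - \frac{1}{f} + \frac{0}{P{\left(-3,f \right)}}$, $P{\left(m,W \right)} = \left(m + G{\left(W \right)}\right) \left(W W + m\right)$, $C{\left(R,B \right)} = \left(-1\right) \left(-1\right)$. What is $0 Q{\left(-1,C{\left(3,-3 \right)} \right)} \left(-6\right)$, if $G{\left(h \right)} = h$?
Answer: $0$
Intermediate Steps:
$C{\left(R,B \right)} = 1$
$P{\left(m,W \right)} = \left(W + m\right) \left(m + W^{2}\right)$ ($P{\left(m,W \right)} = \left(m + W\right) \left(W W + m\right) = \left(W + m\right) \left(W^{2} + m\right) = \left(W + m\right) \left(m + W^{2}\right)$)
$Q{\left(t,f \right)} = -2 - \frac{1}{f}$ ($Q{\left(t,f \right)} = -2 + \left(- \frac{1}{f} + \frac{0}{f^{3} + \left(-3\right)^{2} + f \left(-3\right) - 3 f^{2}}\right) = -2 + \left(- \frac{1}{f} + \frac{0}{f^{3} + 9 - 3 f - 3 f^{2}}\right) = -2 + \left(- \frac{1}{f} + \frac{0}{9 + f^{3} - 3 f - 3 f^{2}}\right) = -2 + \left(- \frac{1}{f} + 0\right) = -2 - \frac{1}{f}$)
$0 Q{\left(-1,C{\left(3,-3 \right)} \right)} \left(-6\right) = 0 \left(-2 - 1^{-1}\right) \left(-6\right) = 0 \left(-2 - 1\right) \left(-6\right) = 0 \left(-3\right) \left(-6\right) = 0 \left(-6\right) = 0$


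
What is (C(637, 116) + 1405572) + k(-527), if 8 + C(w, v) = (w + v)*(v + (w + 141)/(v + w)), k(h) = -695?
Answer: 1492995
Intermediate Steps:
C(w, v) = -8 + (v + w)*(v + (141 + w)/(v + w)) (C(w, v) = -8 + (w + v)*(v + (w + 141)/(v + w)) = -8 + (v + w)*(v + (141 + w)/(v + w)))
(C(637, 116) + 1405572) + k(-527) = ((133 + 637 + 116² + 116*637) + 1405572) - 695 = ((133 + 637 + 13456 + 73892) + 1405572) - 695 = (88118 + 1405572) - 695 = 1493690 - 695 = 1492995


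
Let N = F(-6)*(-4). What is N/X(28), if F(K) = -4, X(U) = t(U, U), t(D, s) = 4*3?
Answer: 4/3 ≈ 1.3333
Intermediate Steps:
t(D, s) = 12
X(U) = 12
N = 16 (N = -4*(-4) = 16)
N/X(28) = 16/12 = 16*(1/12) = 4/3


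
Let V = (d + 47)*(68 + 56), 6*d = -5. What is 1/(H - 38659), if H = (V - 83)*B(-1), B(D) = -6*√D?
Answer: -38659/2640340781 + 33850*I/2640340781 ≈ -1.4642e-5 + 1.282e-5*I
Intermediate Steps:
d = -⅚ (d = (⅙)*(-5) = -⅚ ≈ -0.83333)
V = 17174/3 (V = (-⅚ + 47)*(68 + 56) = (277/6)*124 = 17174/3 ≈ 5724.7)
H = -33850*I (H = (17174/3 - 83)*(-6*I) = 16925*(-6*I)/3 = -33850*I ≈ -33850.0*I)
1/(H - 38659) = 1/(-33850*I - 38659) = 1/(-38659 - 33850*I) = (-38659 + 33850*I)/2640340781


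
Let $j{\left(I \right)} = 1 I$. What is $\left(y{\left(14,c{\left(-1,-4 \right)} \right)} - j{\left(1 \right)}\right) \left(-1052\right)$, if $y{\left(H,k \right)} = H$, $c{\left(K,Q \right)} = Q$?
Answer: $-13676$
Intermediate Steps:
$j{\left(I \right)} = I$
$\left(y{\left(14,c{\left(-1,-4 \right)} \right)} - j{\left(1 \right)}\right) \left(-1052\right) = \left(14 - 1\right) \left(-1052\right) = 13 \left(-1052\right) = -13676$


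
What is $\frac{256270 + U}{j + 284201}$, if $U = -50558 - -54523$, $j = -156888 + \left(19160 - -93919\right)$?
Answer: $\frac{260235}{240392} \approx 1.0825$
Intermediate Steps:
$j = -43809$ ($j = -156888 + \left(19160 + 93919\right) = -156888 + 113079 = -43809$)
$U = 3965$ ($U = -50558 + 54523 = 3965$)
$\frac{256270 + U}{j + 284201} = \frac{256270 + 3965}{-43809 + 284201} = \frac{260235}{240392}$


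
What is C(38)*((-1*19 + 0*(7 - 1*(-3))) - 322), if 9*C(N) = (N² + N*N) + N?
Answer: -997766/9 ≈ -1.1086e+5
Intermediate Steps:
C(N) = N/9 + 2*N²/9 (C(N) = ((N² + N*N) + N)/9 = ((N² + N²) + N)/9 = (2*N² + N)/9 = (N + 2*N²)/9 = N/9 + 2*N²/9)
C(38)*((-1*19 + 0*(7 - 1*(-3))) - 322) = ((⅑)*38*(1 + 2*38))*((-1*19 + 0*(7 - 1*(-3))) - 322) = ((⅑)*38*(1 + 76))*((-19 + 0*(7 + 3)) - 322) = ((⅑)*38*77)*((-19 + 0*10) - 322) = 2926*((-19 + 0) - 322)/9 = 2926*(-19 - 322)/9 = (2926/9)*(-341) = -997766/9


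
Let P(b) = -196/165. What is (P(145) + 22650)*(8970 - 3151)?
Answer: 1976901566/15 ≈ 1.3179e+8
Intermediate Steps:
P(b) = -196/165 (P(b) = -196*1/165 = -196/165)
(P(145) + 22650)*(8970 - 3151) = (-196/165 + 22650)*(8970 - 3151) = (3737054/165)*5819 = 1976901566/15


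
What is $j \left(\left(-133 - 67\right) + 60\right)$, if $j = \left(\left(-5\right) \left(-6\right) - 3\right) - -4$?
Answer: $-4340$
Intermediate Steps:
$j = 31$ ($j = \left(30 - 3\right) + 4 = 27 + 4 = 31$)
$j \left(\left(-133 - 67\right) + 60\right) = 31 \left(\left(-133 - 67\right) + 60\right) = 31 \left(-200 + 60\right) = 31 \left(-140\right) = -4340$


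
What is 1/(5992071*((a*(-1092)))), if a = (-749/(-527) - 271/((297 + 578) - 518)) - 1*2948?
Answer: 527/10163425916142096 ≈ 5.1853e-14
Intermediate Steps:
a = -32618188/11067 (a = (-749*(-1/527) - 271/(875 - 518)) - 2948 = (749/527 - 271/357) - 2948 = 7328/11067 - 2948 = -32618188/11067 ≈ -2947.3)
1/(5992071*((a*(-1092)))) = 1/(5992071*((-32618188/11067*(-1092)))) = 1/(5992071*(1696145776/527)) = (1/5992071)*(527/1696145776) = 527/10163425916142096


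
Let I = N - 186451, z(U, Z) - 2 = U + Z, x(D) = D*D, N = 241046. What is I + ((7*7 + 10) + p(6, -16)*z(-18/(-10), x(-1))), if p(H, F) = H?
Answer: 273414/5 ≈ 54683.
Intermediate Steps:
x(D) = D²
z(U, Z) = 2 + U + Z (z(U, Z) = 2 + (U + Z) = 2 + U + Z)
I = 54595 (I = 241046 - 186451 = 54595)
I + ((7*7 + 10) + p(6, -16)*z(-18/(-10), x(-1))) = 54595 + ((7*7 + 10) + 6*(2 - 18/(-10) + (-1)²)) = 54595 + ((49 + 10) + 6*(2 - 18*(-⅒) + 1)) = 54595 + (59 + 6*(2 + 9/5 + 1)) = 54595 + (59 + 6*(24/5)) = 54595 + (59 + 144/5) = 54595 + 439/5 = 273414/5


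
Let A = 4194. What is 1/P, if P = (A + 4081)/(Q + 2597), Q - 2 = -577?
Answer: 2022/8275 ≈ 0.24435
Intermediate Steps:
Q = -575 (Q = 2 - 577 = -575)
P = 8275/2022 (P = (4194 + 4081)/(-575 + 2597) = 8275/2022 ≈ 4.0925)
1/P = 1/(8275/2022) = 2022/8275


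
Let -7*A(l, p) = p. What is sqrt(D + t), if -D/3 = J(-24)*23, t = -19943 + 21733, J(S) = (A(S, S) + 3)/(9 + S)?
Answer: sqrt(89159)/7 ≈ 42.656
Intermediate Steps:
A(l, p) = -p/7
J(S) = (3 - S/7)/(9 + S) (J(S) = (-S/7 + 3)/(9 + S) = (3 - S/7)/(9 + S))
t = 1790
D = 207/7 (D = -3*(21 - 1*(-24))/(7*(9 - 24))*23 = -3*(1/7)*(21 + 24)/(-15)*23 = -3*(1/7)*(-1/15)*45*23 = -(-9)*23/7 = -3*(-69/7) = 207/7 ≈ 29.571)
sqrt(D + t) = sqrt(207/7 + 1790) = sqrt(12737/7) = sqrt(89159)/7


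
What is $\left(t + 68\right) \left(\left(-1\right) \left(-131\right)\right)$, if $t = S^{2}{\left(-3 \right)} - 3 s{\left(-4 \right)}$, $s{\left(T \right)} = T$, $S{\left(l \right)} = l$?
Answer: $11659$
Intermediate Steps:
$t = 21$ ($t = \left(-3\right)^{2} - -12 = 9 + 12 = 21$)
$\left(t + 68\right) \left(\left(-1\right) \left(-131\right)\right) = \left(21 + 68\right) \left(\left(-1\right) \left(-131\right)\right) = 89 \cdot 131 = 11659$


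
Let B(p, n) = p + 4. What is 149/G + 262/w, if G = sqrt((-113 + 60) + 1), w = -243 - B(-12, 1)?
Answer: -262/235 - 149*I*sqrt(13)/26 ≈ -1.1149 - 20.663*I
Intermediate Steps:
B(p, n) = 4 + p
w = -235 (w = -243 - (4 - 12) = -243 - 1*(-8) = -243 + 8 = -235)
G = 2*I*sqrt(13) (G = sqrt(-53 + 1) = sqrt(-52) = 2*I*sqrt(13) ≈ 7.2111*I)
149/G + 262/w = 149/((2*I*sqrt(13))) + 262/(-235) = 149*(-I*sqrt(13)/26) + 262*(-1/235) = -149*I*sqrt(13)/26 - 262/235 = -262/235 - 149*I*sqrt(13)/26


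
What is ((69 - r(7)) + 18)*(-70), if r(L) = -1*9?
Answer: -6720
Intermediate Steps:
r(L) = -9
((69 - r(7)) + 18)*(-70) = ((69 - 1*(-9)) + 18)*(-70) = ((69 + 9) + 18)*(-70) = (78 + 18)*(-70) = 96*(-70) = -6720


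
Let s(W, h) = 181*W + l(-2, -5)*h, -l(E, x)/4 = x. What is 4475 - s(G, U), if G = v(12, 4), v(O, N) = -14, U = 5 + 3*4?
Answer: 6669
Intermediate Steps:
l(E, x) = -4*x
U = 17 (U = 5 + 12 = 17)
G = -14
s(W, h) = 20*h + 181*W (s(W, h) = 181*W + (-4*(-5))*h = 181*W + 20*h = 20*h + 181*W)
4475 - s(G, U) = 4475 - (20*17 + 181*(-14)) = 4475 - (340 - 2534) = 4475 - 1*(-2194) = 4475 + 2194 = 6669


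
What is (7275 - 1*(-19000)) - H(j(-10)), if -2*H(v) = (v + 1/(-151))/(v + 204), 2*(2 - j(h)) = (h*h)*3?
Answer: 444340451/16912 ≈ 26274.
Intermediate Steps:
j(h) = 2 - 3*h²/2 (j(h) = 2 - h*h*3/2 = 2 - h²*3/2 = 2 - 3*h²/2)
H(v) = -(-1/151 + v)/(2*(204 + v)) (H(v) = -(v + 1/(-151))/(2*(v + 204)) = -(v - 1/151)/(2*(204 + v)) = -(-1/151 + v)/(2*(204 + v)))
(7275 - 1*(-19000)) - H(j(-10)) = (7275 - 1*(-19000)) - (1 - 151*(2 - 3/2*(-10)²))/(302*(204 + (2 - 3/2*(-10)²))) = (7275 + 19000) - (1 - 151*(2 - 3/2*100))/(302*(204 + (2 - 3/2*100))) = 26275 - (1 - 151*(2 - 150))/(302*(204 + (2 - 150))) = 26275 - (1 - 151*(-148))/(302*(204 - 148)) = 26275 - (1 + 22348)/(302*56) = 26275 - 22349/(302*56) = 26275 - 1*22349/16912 = 26275 - 22349/16912 = 444340451/16912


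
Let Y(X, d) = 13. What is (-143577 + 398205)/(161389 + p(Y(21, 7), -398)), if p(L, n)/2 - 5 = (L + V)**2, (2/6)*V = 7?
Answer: 254628/163711 ≈ 1.5554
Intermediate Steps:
V = 21 (V = 3*7 = 21)
p(L, n) = 10 + 2*(21 + L)**2 (p(L, n) = 10 + 2*(L + 21)**2 = 10 + 2*(21 + L)**2)
(-143577 + 398205)/(161389 + p(Y(21, 7), -398)) = (-143577 + 398205)/(161389 + (10 + 2*(21 + 13)**2)) = 254628/(161389 + (10 + 2*34**2)) = 254628/(161389 + (10 + 2*1156)) = 254628/(161389 + (10 + 2312)) = 254628/(161389 + 2322) = 254628/163711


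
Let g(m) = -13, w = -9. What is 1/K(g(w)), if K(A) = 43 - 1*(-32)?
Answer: 1/75 ≈ 0.013333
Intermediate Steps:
K(A) = 75 (K(A) = 43 + 32 = 75)
1/K(g(w)) = 1/75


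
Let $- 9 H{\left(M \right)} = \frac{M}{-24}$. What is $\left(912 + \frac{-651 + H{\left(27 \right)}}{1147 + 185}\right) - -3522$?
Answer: $\frac{47243497}{10656} \approx 4433.5$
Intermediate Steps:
$H{\left(M \right)} = \frac{M}{216}$ ($H{\left(M \right)} = - \frac{M \frac{1}{-24}}{9} = - \frac{M \left(- \frac{1}{24}\right)}{9} = - \frac{\left(- \frac{1}{24}\right) M}{9} = \frac{M}{216}$)
$\left(912 + \frac{-651 + H{\left(27 \right)}}{1147 + 185}\right) - -3522 = \left(912 + \frac{-651 + \frac{1}{216} \cdot 27}{1147 + 185}\right) - -3522 = \left(912 + \frac{-651 + \frac{1}{8}}{1332}\right) + 3522 = \left(912 - \frac{5207}{10656}\right) + 3522 = \frac{9713065}{10656} + 3522 = \frac{47243497}{10656}$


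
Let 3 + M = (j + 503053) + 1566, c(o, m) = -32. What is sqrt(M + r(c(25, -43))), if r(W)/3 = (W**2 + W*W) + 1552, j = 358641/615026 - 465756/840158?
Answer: 5*sqrt(1376153269359553009928365114)/258359507054 ≈ 717.92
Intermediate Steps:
j = 7431527811/258359507054 (j = 358641*(1/615026) - 465756*1/840158 = 358641/615026 - 232878/420079 = 7431527811/258359507054 ≈ 0.028764)
r(W) = 4656 + 6*W**2 (r(W) = 3*((W**2 + W*W) + 1552) = 3*((W**2 + W**2) + 1552) = 3*(2*W**2 + 1552) = 3*(1552 + 2*W**2) = 4656 + 6*W**2)
M = 130372348443089075/258359507054 (M = -3 + ((7431527811/258359507054 + 503053) + 1566) = -3 + (129968532533563673/258359507054 + 1566) = -3 + 130373123521610237/258359507054 = 130372348443089075/258359507054 ≈ 5.0462e+5)
sqrt(M + r(c(25, -43))) = sqrt(130372348443089075/258359507054 + (4656 + 6*(-32)**2)) = sqrt(130372348443089075/258359507054 + (4656 + 6*1024)) = sqrt(130372348443089075/258359507054 + (4656 + 6144)) = sqrt(130372348443089075/258359507054 + 10800) = sqrt(133162631119272275/258359507054) = 5*sqrt(1376153269359553009928365114)/258359507054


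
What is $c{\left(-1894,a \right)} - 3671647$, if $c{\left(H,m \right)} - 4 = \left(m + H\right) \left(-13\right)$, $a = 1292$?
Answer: $-3663817$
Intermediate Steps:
$c{\left(H,m \right)} = 4 - 13 H - 13 m$ ($c{\left(H,m \right)} = 4 + \left(m + H\right) \left(-13\right) = 4 + \left(H + m\right) \left(-13\right) = 4 - \left(13 H + 13 m\right) = 4 - 13 H - 13 m$)
$c{\left(-1894,a \right)} - 3671647 = \left(4 - -24622 - 16796\right) - 3671647 = \left(4 + 24622 - 16796\right) - 3671647 = 7830 - 3671647 = -3663817$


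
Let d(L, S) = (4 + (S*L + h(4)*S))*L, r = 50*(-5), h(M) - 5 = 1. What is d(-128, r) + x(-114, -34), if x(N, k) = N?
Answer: -3904626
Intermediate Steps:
h(M) = 6 (h(M) = 5 + 1 = 6)
r = -250
d(L, S) = L*(4 + 6*S + L*S) (d(L, S) = (4 + (S*L + 6*S))*L = (4 + (L*S + 6*S))*L = (4 + (6*S + L*S))*L = (4 + 6*S + L*S)*L = L*(4 + 6*S + L*S))
d(-128, r) + x(-114, -34) = -128*(4 + 6*(-250) - 128*(-250)) - 114 = -128*(4 - 1500 + 32000) - 114 = -128*30504 - 114 = -3904512 - 114 = -3904626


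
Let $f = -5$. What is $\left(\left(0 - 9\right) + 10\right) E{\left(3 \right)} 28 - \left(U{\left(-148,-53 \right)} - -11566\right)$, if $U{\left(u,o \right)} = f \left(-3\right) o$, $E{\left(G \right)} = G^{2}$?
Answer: $-10519$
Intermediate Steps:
$U{\left(u,o \right)} = 15 o$ ($U{\left(u,o \right)} = \left(-5\right) \left(-3\right) o = 15 o$)
$\left(\left(0 - 9\right) + 10\right) E{\left(3 \right)} 28 - \left(U{\left(-148,-53 \right)} - -11566\right) = \left(\left(0 - 9\right) + 10\right) 3^{2} \cdot 28 - \left(15 \left(-53\right) - -11566\right) = \left(-9 + 10\right) 9 \cdot 28 - \left(-795 + 11566\right) = 1 \cdot 9 \cdot 28 - 10771 = 9 \cdot 28 - 10771 = 252 - 10771 = -10519$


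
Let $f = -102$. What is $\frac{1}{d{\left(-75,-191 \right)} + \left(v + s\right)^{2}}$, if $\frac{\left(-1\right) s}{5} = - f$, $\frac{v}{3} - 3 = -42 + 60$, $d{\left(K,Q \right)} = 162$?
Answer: $\frac{1}{199971} \approx 5.0007 \cdot 10^{-6}$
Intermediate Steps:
$v = 63$ ($v = 9 + 3 \left(-42 + 60\right) = 9 + 3 \cdot 18 = 9 + 54 = 63$)
$s = -510$ ($s = - 5 \left(\left(-1\right) \left(-102\right)\right) = \left(-5\right) 102 = -510$)
$\frac{1}{d{\left(-75,-191 \right)} + \left(v + s\right)^{2}} = \frac{1}{162 + \left(63 - 510\right)^{2}} = \frac{1}{162 + \left(-447\right)^{2}} = \frac{1}{162 + 199809} = \frac{1}{199971}$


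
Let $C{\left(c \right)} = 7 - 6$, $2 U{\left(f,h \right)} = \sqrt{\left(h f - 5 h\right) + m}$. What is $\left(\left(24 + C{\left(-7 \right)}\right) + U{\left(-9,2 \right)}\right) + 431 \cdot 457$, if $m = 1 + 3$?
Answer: $196992 + i \sqrt{6} \approx 1.9699 \cdot 10^{5} + 2.4495 i$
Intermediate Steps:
$m = 4$
$U{\left(f,h \right)} = \frac{\sqrt{4 - 5 h + f h}}{2}$ ($U{\left(f,h \right)} = \frac{\sqrt{\left(h f - 5 h\right) + 4}}{2} = \frac{\sqrt{\left(f h - 5 h\right) + 4}}{2} = \frac{\sqrt{\left(- 5 h + f h\right) + 4}}{2} = \frac{\sqrt{4 - 5 h + f h}}{2}$)
$C{\left(c \right)} = 1$
$\left(\left(24 + C{\left(-7 \right)}\right) + U{\left(-9,2 \right)}\right) + 431 \cdot 457 = \left(\left(24 + 1\right) + \frac{\sqrt{4 - 10 - 18}}{2}\right) + 431 \cdot 457 = \left(25 + \frac{\sqrt{4 - 10 - 18}}{2}\right) + 196967 = \left(25 + \frac{\sqrt{-24}}{2}\right) + 196967 = \left(25 + \frac{2 i \sqrt{6}}{2}\right) + 196967 = \left(25 + i \sqrt{6}\right) + 196967 = 196992 + i \sqrt{6}$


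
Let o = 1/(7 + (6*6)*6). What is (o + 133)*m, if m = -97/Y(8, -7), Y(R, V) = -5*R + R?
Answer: 719255/1784 ≈ 403.17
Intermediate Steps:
o = 1/223 (o = 1/(7 + 36*6) = 1/(7 + 216) = 1/223 ≈ 0.0044843)
Y(R, V) = -4*R
m = 97/32 (m = -97/((-4*8)) = -97/(-32) = -97*(-1/32) = 97/32 ≈ 3.0313)
(o + 133)*m = (1/223 + 133)*(97/32) = (29660/223)*(97/32) = 719255/1784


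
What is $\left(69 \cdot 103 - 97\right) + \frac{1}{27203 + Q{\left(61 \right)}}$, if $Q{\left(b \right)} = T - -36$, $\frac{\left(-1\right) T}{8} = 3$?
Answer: $\frac{190777151}{27215} \approx 7010.0$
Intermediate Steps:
$T = -24$ ($T = \left(-8\right) 3 = -24$)
$Q{\left(b \right)} = 12$ ($Q{\left(b \right)} = -24 - -36 = -24 + 36 = 12$)
$\left(69 \cdot 103 - 97\right) + \frac{1}{27203 + Q{\left(61 \right)}} = \left(69 \cdot 103 - 97\right) + \frac{1}{27203 + 12} = \left(7107 - 97\right) + \frac{1}{27215} = 7010 + \frac{1}{27215} = \frac{190777151}{27215}$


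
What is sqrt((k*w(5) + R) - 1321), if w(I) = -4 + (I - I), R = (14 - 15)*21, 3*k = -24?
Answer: I*sqrt(1310) ≈ 36.194*I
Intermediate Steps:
k = -8 (k = (1/3)*(-24) = -8)
R = -21 (R = -1*21 = -21)
w(I) = -4 (w(I) = -4 + 0 = -4)
sqrt((k*w(5) + R) - 1321) = sqrt((-8*(-4) - 21) - 1321) = sqrt((32 - 21) - 1321) = sqrt(11 - 1321) = sqrt(-1310) = I*sqrt(1310)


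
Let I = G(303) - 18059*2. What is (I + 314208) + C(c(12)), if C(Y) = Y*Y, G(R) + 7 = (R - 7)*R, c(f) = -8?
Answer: 367835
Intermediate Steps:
G(R) = -7 + R*(-7 + R) (G(R) = -7 + (R - 7)*R = -7 + (-7 + R)*R = -7 + R*(-7 + R))
C(Y) = Y²
I = 53563 (I = (-7 + 303² - 7*303) - 18059*2 = (-7 + 91809 - 2121) - 1*36118 = 89681 - 36118 = 53563)
(I + 314208) + C(c(12)) = (53563 + 314208) + (-8)² = 367771 + 64 = 367835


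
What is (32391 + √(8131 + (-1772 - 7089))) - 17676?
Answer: 14715 + I*√730 ≈ 14715.0 + 27.019*I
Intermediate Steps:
(32391 + √(8131 + (-1772 - 7089))) - 17676 = (32391 + √(8131 - 8861)) - 17676 = (32391 + √(-730)) - 17676 = (32391 + I*√730) - 17676 = 14715 + I*√730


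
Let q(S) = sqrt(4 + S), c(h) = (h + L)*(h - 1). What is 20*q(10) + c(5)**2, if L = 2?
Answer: 784 + 20*sqrt(14) ≈ 858.83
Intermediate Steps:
c(h) = (-1 + h)*(2 + h) (c(h) = (h + 2)*(h - 1) = (2 + h)*(-1 + h) = (-1 + h)*(2 + h))
20*q(10) + c(5)**2 = 20*sqrt(4 + 10) + (-2 + 5 + 5**2)**2 = 20*sqrt(14) + (-2 + 5 + 25)**2 = 20*sqrt(14) + 28**2 = 20*sqrt(14) + 784 = 784 + 20*sqrt(14)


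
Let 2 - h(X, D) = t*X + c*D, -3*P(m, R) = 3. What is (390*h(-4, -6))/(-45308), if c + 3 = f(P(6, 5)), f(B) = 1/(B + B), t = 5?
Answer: -195/22654 ≈ -0.0086077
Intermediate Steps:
P(m, R) = -1 (P(m, R) = -1/3*3 = -1)
f(B) = 1/(2*B)
c = -7/2 (c = -3 + (1/2)/(-1) = -3 + (1/2)*(-1) = -3 - 1/2 = -7/2 ≈ -3.5000)
h(X, D) = 2 - 5*X + 7*D/2 (h(X, D) = 2 - (5*X - 7*D/2) = 2 + (-5*X + 7*D/2) = 2 - 5*X + 7*D/2)
(390*h(-4, -6))/(-45308) = (390*(2 - 5*(-4) + (7/2)*(-6)))/(-45308) = (390*(2 + 20 - 21))*(-1/45308) = (390*1)*(-1/45308) = 390*(-1/45308) = -195/22654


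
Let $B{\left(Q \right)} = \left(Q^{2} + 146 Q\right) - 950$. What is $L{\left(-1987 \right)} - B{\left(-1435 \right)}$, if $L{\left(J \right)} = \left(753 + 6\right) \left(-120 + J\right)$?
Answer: $-3447978$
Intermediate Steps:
$L{\left(J \right)} = -91080 + 759 J$ ($L{\left(J \right)} = 759 \left(-120 + J\right) = -91080 + 759 J$)
$B{\left(Q \right)} = -950 + Q^{2} + 146 Q$
$L{\left(-1987 \right)} - B{\left(-1435 \right)} = \left(-91080 + 759 \left(-1987\right)\right) - \left(-950 + \left(-1435\right)^{2} + 146 \left(-1435\right)\right) = \left(-91080 - 1508133\right) - \left(-950 + 2059225 - 209510\right) = -1599213 - 1848765 = -3447978$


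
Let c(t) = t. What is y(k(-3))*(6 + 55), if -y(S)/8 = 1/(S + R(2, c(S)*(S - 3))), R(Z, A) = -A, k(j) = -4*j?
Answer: 61/12 ≈ 5.0833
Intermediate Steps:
y(S) = -8/(S - S*(-3 + S)) (y(S) = -8/(S - S*(S - 3)) = -8/(S - S*(-3 + S)))
y(k(-3))*(6 + 55) = (8/(((-4*(-3)))*(-4 - 4*(-3))))*(6 + 55) = (8/(12*(-4 + 12)))*61 = (8*(1/12)/8)*61 = (8*(1/12)*(1/8))*61 = (1/12)*61 = 61/12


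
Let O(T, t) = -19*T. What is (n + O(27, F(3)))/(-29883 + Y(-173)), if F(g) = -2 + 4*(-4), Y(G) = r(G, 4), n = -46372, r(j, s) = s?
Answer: 46885/29879 ≈ 1.5692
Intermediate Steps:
Y(G) = 4
F(g) = -18 (F(g) = -2 - 16 = -18)
(n + O(27, F(3)))/(-29883 + Y(-173)) = (-46372 - 19*27)/(-29883 + 4) = (-46372 - 513)/(-29879) = -46885*(-1/29879) = 46885/29879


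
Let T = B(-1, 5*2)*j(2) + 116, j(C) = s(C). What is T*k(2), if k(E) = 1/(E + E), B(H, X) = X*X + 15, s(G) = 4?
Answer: 144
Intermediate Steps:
B(H, X) = 15 + X² (B(H, X) = X² + 15 = 15 + X²)
j(C) = 4
k(E) = 1/(2*E)
T = 576 (T = (15 + (5*2)²)*4 + 116 = (15 + 10²)*4 + 116 = (15 + 100)*4 + 116 = 115*4 + 116 = 460 + 116 = 576)
T*k(2) = 576*((½)/2) = 576*((½)*(½)) = 576*(¼) = 144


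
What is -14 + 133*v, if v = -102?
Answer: -13580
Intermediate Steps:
-14 + 133*v = -14 + 133*(-102) = -14 - 13566 = -13580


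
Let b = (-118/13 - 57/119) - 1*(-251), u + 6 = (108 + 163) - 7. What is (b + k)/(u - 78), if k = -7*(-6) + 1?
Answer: 88007/55692 ≈ 1.5802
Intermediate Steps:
k = 43 (k = 42 + 1 = 43)
u = 258 (u = -6 + ((108 + 163) - 7) = -6 + (271 - 7) = -6 + 264 = 258)
b = 373514/1547 (b = (-118*1/13 - 57*1/119) + 251 = (-118/13 - 57/119) + 251 = -14783/1547 + 251 = 373514/1547 ≈ 241.44)
(b + k)/(u - 78) = (373514/1547 + 43)/(258 - 78) = (440035/1547)/180 = (440035/1547)*(1/180) = 88007/55692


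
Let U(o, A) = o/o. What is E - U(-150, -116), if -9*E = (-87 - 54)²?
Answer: -2210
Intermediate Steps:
U(o, A) = 1
E = -2209 (E = -(-87 - 54)²/9 = -⅑*(-141)² = -⅑*19881 = -2209)
E - U(-150, -116) = -2209 - 1*1 = -2209 - 1 = -2210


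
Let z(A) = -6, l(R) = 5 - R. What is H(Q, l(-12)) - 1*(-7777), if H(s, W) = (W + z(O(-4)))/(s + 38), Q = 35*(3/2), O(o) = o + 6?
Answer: 1407659/181 ≈ 7777.1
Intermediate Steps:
O(o) = 6 + o
Q = 105/2 (Q = 35*(3*(½)) = 35*(3/2) = 105/2 ≈ 52.500)
H(s, W) = (-6 + W)/(38 + s) (H(s, W) = (W - 6)/(s + 38) = (-6 + W)/(38 + s))
H(Q, l(-12)) - 1*(-7777) = (-6 + (5 - 1*(-12)))/(38 + 105/2) - 1*(-7777) = (-6 + (5 + 12))/(181/2) + 7777 = 2*(-6 + 17)/181 + 7777 = (2/181)*11 + 7777 = 22/181 + 7777 = 1407659/181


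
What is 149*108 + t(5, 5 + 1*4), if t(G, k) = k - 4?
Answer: 16097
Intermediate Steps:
t(G, k) = -4 + k
149*108 + t(5, 5 + 1*4) = 149*108 + (-4 + (5 + 1*4)) = 16092 + (-4 + (5 + 4)) = 16092 + (-4 + 9) = 16092 + 5 = 16097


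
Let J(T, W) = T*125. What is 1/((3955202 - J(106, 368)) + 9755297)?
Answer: 1/13697249 ≈ 7.3007e-8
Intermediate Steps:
J(T, W) = 125*T
1/((3955202 - J(106, 368)) + 9755297) = 1/((3955202 - 125*106) + 9755297) = 1/((3955202 - 1*13250) + 9755297) = 1/((3955202 - 13250) + 9755297) = 1/(3941952 + 9755297) = 1/13697249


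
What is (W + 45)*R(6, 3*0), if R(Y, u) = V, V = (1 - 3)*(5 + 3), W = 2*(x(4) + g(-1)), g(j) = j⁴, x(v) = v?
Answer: -880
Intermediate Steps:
W = 10 (W = 2*(4 + (-1)⁴) = 2*(4 + 1) = 2*5 = 10)
V = -16 (V = -2*8 = -16)
R(Y, u) = -16
(W + 45)*R(6, 3*0) = (10 + 45)*(-16) = 55*(-16) = -880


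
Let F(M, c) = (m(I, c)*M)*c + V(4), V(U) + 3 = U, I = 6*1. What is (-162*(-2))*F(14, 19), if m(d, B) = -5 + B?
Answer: 1206900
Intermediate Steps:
I = 6
V(U) = -3 + U
F(M, c) = 1 + M*c*(-5 + c) (F(M, c) = ((-5 + c)*M)*c + (-3 + 4) = (M*(-5 + c))*c + 1 = M*c*(-5 + c) + 1 = 1 + M*c*(-5 + c))
(-162*(-2))*F(14, 19) = (-162*(-2))*(1 + 14*19*(-5 + 19)) = 324*(1 + 14*19*14) = 324*(1 + 3724) = 324*3725 = 1206900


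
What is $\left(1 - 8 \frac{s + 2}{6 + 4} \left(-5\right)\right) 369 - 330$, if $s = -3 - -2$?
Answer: $1515$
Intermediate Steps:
$s = -1$ ($s = -3 + 2 = -1$)
$\left(1 - 8 \frac{s + 2}{6 + 4} \left(-5\right)\right) 369 - 330 = \left(1 - 8 \frac{-1 + 2}{6 + 4} \left(-5\right)\right) 369 - 330 = \left(1 - 8 \cdot 1 \cdot \frac{1}{10} \left(-5\right)\right) 369 - 330 = \left(1 - 8 \cdot \frac{1}{10} \left(-5\right)\right) 369 - 330 = \left(1 - -4\right) 369 - 330 = \left(1 + 4\right) 369 - 330 = 5 \cdot 369 - 330 = 1845 - 330 = 1515$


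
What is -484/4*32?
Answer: -3872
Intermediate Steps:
-484/4*32 = -22*11/2*32 = -121*32 = -3872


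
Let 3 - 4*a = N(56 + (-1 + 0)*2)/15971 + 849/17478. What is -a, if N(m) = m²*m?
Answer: 642763919/372188184 ≈ 1.7270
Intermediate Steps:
N(m) = m³
a = -642763919/372188184 (a = ¾ - ((56 + (-1 + 0)*2)³/15971 + 849/17478)/4 = ¾ - ((56 - 1*2)³*(1/15971) + 849*(1/17478))/4 = ¾ - ((56 - 2)³*(1/15971) + 283/5826)/4 = ¾ - (54³*(1/15971) + 283/5826)/4 = ¾ - (157464*(1/15971) + 283/5826)/4 = ¾ - (157464/15971 + 283/5826)/4 = ¾ - ¼*921905057/93047046 = ¾ - 921905057/372188184 = -642763919/372188184 ≈ -1.7270)
-a = -1*(-642763919/372188184) = 642763919/372188184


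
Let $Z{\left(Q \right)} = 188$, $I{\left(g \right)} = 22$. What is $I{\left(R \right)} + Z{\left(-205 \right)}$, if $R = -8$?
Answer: $210$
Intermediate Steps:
$I{\left(R \right)} + Z{\left(-205 \right)} = 22 + 188 = 210$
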